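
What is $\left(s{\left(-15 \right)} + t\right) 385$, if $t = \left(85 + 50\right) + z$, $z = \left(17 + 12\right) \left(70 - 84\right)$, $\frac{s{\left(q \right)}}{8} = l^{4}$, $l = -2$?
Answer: $-55055$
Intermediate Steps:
$s{\left(q \right)} = 128$ ($s{\left(q \right)} = 8 \left(-2\right)^{4} = 8 \cdot 16 = 128$)
$z = -406$ ($z = 29 \left(-14\right) = -406$)
$t = -271$ ($t = \left(85 + 50\right) - 406 = 135 - 406 = -271$)
$\left(s{\left(-15 \right)} + t\right) 385 = \left(128 - 271\right) 385 = \left(-143\right) 385 = -55055$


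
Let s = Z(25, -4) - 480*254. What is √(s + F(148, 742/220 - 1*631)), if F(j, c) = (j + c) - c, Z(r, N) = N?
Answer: 4*I*√7611 ≈ 348.96*I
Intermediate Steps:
F(j, c) = j (F(j, c) = (c + j) - c = j)
s = -121924 (s = -4 - 480*254 = -4 - 121920 = -121924)
√(s + F(148, 742/220 - 1*631)) = √(-121924 + 148) = √(-121776) = 4*I*√7611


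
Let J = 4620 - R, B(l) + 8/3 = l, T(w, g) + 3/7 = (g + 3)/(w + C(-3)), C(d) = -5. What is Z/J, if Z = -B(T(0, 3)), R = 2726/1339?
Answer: 603889/649262670 ≈ 0.00093011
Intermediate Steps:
R = 2726/1339 (R = 2726*(1/1339) = 2726/1339 ≈ 2.0358)
T(w, g) = -3/7 + (3 + g)/(-5 + w) (T(w, g) = -3/7 + (g + 3)/(w - 5) = -3/7 + (3 + g)/(-5 + w))
B(l) = -8/3 + l
J = 6183454/1339 (J = 4620 - 1*2726/1339 = 4620 - 2726/1339 = 6183454/1339 ≈ 4618.0)
Z = 451/105 (Z = -(-8/3 + (36 - 3*0 + 7*3)/(7*(-5 + 0))) = -(-8/3 + (⅐)*(36 + 0 + 21)/(-5)) = -(-8/3 + (⅐)*(-⅕)*57) = -(-8/3 - 57/35) = -1*(-451/105) = 451/105 ≈ 4.2952)
Z/J = 451/(105*(6183454/1339)) = (451/105)*(1339/6183454) = 603889/649262670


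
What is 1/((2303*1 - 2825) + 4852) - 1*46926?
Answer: -203189579/4330 ≈ -46926.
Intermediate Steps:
1/((2303*1 - 2825) + 4852) - 1*46926 = 1/((2303 - 2825) + 4852) - 46926 = 1/(-522 + 4852) - 46926 = 1/4330 - 46926 = -203189579/4330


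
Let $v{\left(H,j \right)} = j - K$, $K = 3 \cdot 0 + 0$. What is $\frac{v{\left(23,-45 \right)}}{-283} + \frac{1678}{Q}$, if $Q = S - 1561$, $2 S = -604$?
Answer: $- \frac{391039}{527229} \approx -0.74169$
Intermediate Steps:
$S = -302$ ($S = \frac{1}{2} \left(-604\right) = -302$)
$K = 0$ ($K = 0 + 0 = 0$)
$v{\left(H,j \right)} = j$ ($v{\left(H,j \right)} = j - 0 = j + 0 = j$)
$Q = -1863$ ($Q = -302 - 1561 = -1863$)
$\frac{v{\left(23,-45 \right)}}{-283} + \frac{1678}{Q} = - \frac{45}{-283} + \frac{1678}{-1863} = \left(-45\right) \left(- \frac{1}{283}\right) + 1678 \left(- \frac{1}{1863}\right) = \frac{45}{283} - \frac{1678}{1863} = - \frac{391039}{527229}$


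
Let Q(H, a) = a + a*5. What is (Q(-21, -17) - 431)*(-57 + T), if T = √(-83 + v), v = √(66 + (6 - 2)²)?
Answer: 30381 - 533*√(-83 + √82) ≈ 30381.0 - 4583.3*I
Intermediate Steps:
Q(H, a) = 6*a (Q(H, a) = a + 5*a = 6*a)
v = √82 (v = √(66 + 4²) = √(66 + 16) = √82 ≈ 9.0554)
T = √(-83 + √82) ≈ 8.5991*I
(Q(-21, -17) - 431)*(-57 + T) = (6*(-17) - 431)*(-57 + √(-83 + √82)) = (-102 - 431)*(-57 + √(-83 + √82)) = -533*(-57 + √(-83 + √82)) = 30381 - 533*√(-83 + √82)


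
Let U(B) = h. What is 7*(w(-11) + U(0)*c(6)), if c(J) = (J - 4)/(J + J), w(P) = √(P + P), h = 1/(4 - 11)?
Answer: -⅙ + 7*I*√22 ≈ -0.16667 + 32.833*I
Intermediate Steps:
h = -⅐ (h = 1/(-7) = -⅐ ≈ -0.14286)
U(B) = -⅐
w(P) = √2*√P (w(P) = √(2*P) = √2*√P)
c(J) = (-4 + J)/(2*J) (c(J) = (-4 + J)/((2*J)) = (-4 + J)*(1/(2*J)) = (-4 + J)/(2*J))
7*(w(-11) + U(0)*c(6)) = 7*(√2*√(-11) - (-4 + 6)/(14*6)) = 7*(√2*(I*√11) - 2/(14*6)) = 7*(I*√22 - ⅐*⅙) = 7*(I*√22 - 1/42) = 7*(-1/42 + I*√22) = -⅙ + 7*I*√22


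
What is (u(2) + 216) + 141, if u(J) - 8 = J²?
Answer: 369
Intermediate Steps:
u(J) = 8 + J²
(u(2) + 216) + 141 = ((8 + 2²) + 216) + 141 = ((8 + 4) + 216) + 141 = (12 + 216) + 141 = 228 + 141 = 369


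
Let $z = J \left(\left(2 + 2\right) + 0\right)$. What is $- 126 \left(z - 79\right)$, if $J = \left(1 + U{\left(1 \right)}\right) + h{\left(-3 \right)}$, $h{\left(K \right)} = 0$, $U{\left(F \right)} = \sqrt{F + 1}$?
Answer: $9450 - 504 \sqrt{2} \approx 8737.2$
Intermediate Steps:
$U{\left(F \right)} = \sqrt{1 + F}$
$J = 1 + \sqrt{2}$ ($J = \left(1 + \sqrt{1 + 1}\right) + 0 = \left(1 + \sqrt{2}\right) + 0 = 1 + \sqrt{2} \approx 2.4142$)
$z = 4 + 4 \sqrt{2}$ ($z = \left(1 + \sqrt{2}\right) \left(\left(2 + 2\right) + 0\right) = \left(1 + \sqrt{2}\right) \left(4 + 0\right) = \left(1 + \sqrt{2}\right) 4 = 4 + 4 \sqrt{2} \approx 9.6569$)
$- 126 \left(z - 79\right) = - 126 \left(\left(4 + 4 \sqrt{2}\right) - 79\right) = - 126 \left(-75 + 4 \sqrt{2}\right) = 9450 - 504 \sqrt{2}$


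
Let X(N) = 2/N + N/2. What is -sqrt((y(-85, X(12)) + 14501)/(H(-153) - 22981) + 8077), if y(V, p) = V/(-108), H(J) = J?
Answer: -sqrt(1400434652463702)/416412 ≈ -89.869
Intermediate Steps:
X(N) = N/2 + 2/N (X(N) = 2/N + N*(1/2) = 2/N + N/2 = N/2 + 2/N)
y(V, p) = -V/108 (y(V, p) = V*(-1/108) = -V/108)
-sqrt((y(-85, X(12)) + 14501)/(H(-153) - 22981) + 8077) = -sqrt((-1/108*(-85) + 14501)/(-153 - 22981) + 8077) = -sqrt((85/108 + 14501)/(-23134) + 8077) = -sqrt((1566193/108)*(-1/23134) + 8077) = -sqrt(-1566193/2498472 + 8077) = -sqrt(20178592151/2498472) = -sqrt(1400434652463702)/416412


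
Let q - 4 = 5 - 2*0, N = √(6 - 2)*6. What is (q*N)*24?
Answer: 2592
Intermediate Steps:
N = 12 (N = √4*6 = 2*6 = 12)
q = 9 (q = 4 + (5 - 2*0) = 4 + (5 + 0) = 4 + 5 = 9)
(q*N)*24 = (9*12)*24 = 108*24 = 2592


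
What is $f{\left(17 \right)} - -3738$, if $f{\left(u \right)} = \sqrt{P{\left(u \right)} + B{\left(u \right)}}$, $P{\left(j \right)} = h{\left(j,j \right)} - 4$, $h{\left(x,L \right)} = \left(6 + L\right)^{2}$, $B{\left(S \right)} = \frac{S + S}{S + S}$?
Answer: $3738 + \sqrt{526} \approx 3760.9$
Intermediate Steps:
$B{\left(S \right)} = 1$ ($B{\left(S \right)} = \frac{2 S}{2 S} = 2 S \frac{1}{2 S} = 1$)
$P{\left(j \right)} = -4 + \left(6 + j\right)^{2}$ ($P{\left(j \right)} = \left(6 + j\right)^{2} - 4 = -4 + \left(6 + j\right)^{2}$)
$f{\left(u \right)} = \sqrt{-3 + \left(6 + u\right)^{2}}$ ($f{\left(u \right)} = \sqrt{\left(-4 + \left(6 + u\right)^{2}\right) + 1} = \sqrt{-3 + \left(6 + u\right)^{2}}$)
$f{\left(17 \right)} - -3738 = \sqrt{-3 + \left(6 + 17\right)^{2}} - -3738 = \sqrt{-3 + 23^{2}} + 3738 = \sqrt{-3 + 529} + 3738 = \sqrt{526} + 3738 = 3738 + \sqrt{526}$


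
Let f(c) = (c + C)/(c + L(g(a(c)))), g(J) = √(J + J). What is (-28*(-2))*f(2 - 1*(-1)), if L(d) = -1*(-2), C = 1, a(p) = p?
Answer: 224/5 ≈ 44.800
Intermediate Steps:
g(J) = √2*√J (g(J) = √(2*J) = √2*√J)
L(d) = 2
f(c) = (1 + c)/(2 + c) (f(c) = (c + 1)/(c + 2) = (1 + c)/(2 + c))
(-28*(-2))*f(2 - 1*(-1)) = (-28*(-2))*((1 + (2 - 1*(-1)))/(2 + (2 - 1*(-1)))) = 56*((1 + (2 + 1))/(2 + (2 + 1))) = 56*((1 + 3)/(2 + 3)) = 56*(4/5) = 56*((⅕)*4) = 56*(⅘) = 224/5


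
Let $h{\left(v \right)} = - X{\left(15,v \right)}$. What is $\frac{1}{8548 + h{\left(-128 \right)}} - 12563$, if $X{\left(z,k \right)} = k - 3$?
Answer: $- \frac{109034276}{8679} \approx -12563.0$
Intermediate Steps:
$X{\left(z,k \right)} = -3 + k$
$h{\left(v \right)} = 3 - v$ ($h{\left(v \right)} = - (-3 + v) = 3 - v$)
$\frac{1}{8548 + h{\left(-128 \right)}} - 12563 = \frac{1}{8548 + \left(3 - -128\right)} - 12563 = \frac{1}{8548 + \left(3 + 128\right)} - 12563 = \frac{1}{8548 + 131} - 12563 = \frac{1}{8679} - 12563 = - \frac{109034276}{8679}$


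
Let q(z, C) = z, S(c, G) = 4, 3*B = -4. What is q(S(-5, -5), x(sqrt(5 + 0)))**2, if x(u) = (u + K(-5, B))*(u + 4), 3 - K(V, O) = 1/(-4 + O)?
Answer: 16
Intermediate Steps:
B = -4/3 (B = (1/3)*(-4) = -4/3 ≈ -1.3333)
K(V, O) = 3 - 1/(-4 + O)
x(u) = (4 + u)*(51/16 + u) (x(u) = (u + (-13 + 3*(-4/3))/(-4 - 4/3))*(u + 4) = (u + (-13 - 4)/(-16/3))*(4 + u) = (u - 3/16*(-17))*(4 + u) = (u + 51/16)*(4 + u) = (51/16 + u)*(4 + u) = (4 + u)*(51/16 + u))
q(S(-5, -5), x(sqrt(5 + 0)))**2 = 4**2 = 16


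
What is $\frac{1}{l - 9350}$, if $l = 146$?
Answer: $- \frac{1}{9204} \approx -0.00010865$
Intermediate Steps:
$\frac{1}{l - 9350} = \frac{1}{146 - 9350} = \frac{1}{-9204} = - \frac{1}{9204}$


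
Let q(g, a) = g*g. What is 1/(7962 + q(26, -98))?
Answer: 1/8638 ≈ 0.00011577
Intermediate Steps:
q(g, a) = g²
1/(7962 + q(26, -98)) = 1/(7962 + 26²) = 1/(7962 + 676) = 1/8638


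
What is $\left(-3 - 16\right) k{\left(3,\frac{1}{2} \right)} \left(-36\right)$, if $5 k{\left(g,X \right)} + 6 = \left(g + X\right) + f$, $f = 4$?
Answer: $\frac{1026}{5} \approx 205.2$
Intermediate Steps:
$k{\left(g,X \right)} = - \frac{2}{5} + \frac{X}{5} + \frac{g}{5}$ ($k{\left(g,X \right)} = - \frac{6}{5} + \frac{\left(g + X\right) + 4}{5} = - \frac{6}{5} + \frac{\left(X + g\right) + 4}{5} = - \frac{6}{5} + \frac{4 + X + g}{5} = - \frac{6}{5} + \left(\frac{4}{5} + \frac{X}{5} + \frac{g}{5}\right) = - \frac{2}{5} + \frac{X}{5} + \frac{g}{5}$)
$\left(-3 - 16\right) k{\left(3,\frac{1}{2} \right)} \left(-36\right) = \left(-3 - 16\right) \left(- \frac{2}{5} + \frac{1}{5 \cdot 2} + \frac{1}{5} \cdot 3\right) \left(-36\right) = - 19 \left(- \frac{2}{5} + \frac{1}{5} \cdot \frac{1}{2} + \frac{3}{5}\right) \left(-36\right) = - 19 \left(- \frac{2}{5} + \frac{1}{10} + \frac{3}{5}\right) \left(-36\right) = \left(-19\right) \frac{3}{10} \left(-36\right) = \left(- \frac{57}{10}\right) \left(-36\right) = \frac{1026}{5}$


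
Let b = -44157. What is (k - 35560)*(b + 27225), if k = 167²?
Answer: 129885372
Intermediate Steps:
k = 27889
(k - 35560)*(b + 27225) = (27889 - 35560)*(-44157 + 27225) = -7671*(-16932) = 129885372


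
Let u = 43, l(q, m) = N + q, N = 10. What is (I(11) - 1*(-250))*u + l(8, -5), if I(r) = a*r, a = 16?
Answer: 18336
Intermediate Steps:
I(r) = 16*r
l(q, m) = 10 + q
(I(11) - 1*(-250))*u + l(8, -5) = (16*11 - 1*(-250))*43 + (10 + 8) = (176 + 250)*43 + 18 = 426*43 + 18 = 18318 + 18 = 18336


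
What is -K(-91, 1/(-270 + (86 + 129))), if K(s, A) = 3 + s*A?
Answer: -256/55 ≈ -4.6545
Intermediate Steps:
K(s, A) = 3 + A*s
-K(-91, 1/(-270 + (86 + 129))) = -(3 - 91/(-270 + (86 + 129))) = -(3 - 91/(-270 + 215)) = -(3 - 91/(-55)) = -(3 - 1/55*(-91)) = -(3 + 91/55) = -1*256/55 = -256/55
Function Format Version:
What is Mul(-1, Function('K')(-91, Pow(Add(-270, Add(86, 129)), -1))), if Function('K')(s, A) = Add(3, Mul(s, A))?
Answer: Rational(-256, 55) ≈ -4.6545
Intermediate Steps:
Function('K')(s, A) = Add(3, Mul(A, s))
Mul(-1, Function('K')(-91, Pow(Add(-270, Add(86, 129)), -1))) = Mul(-1, Add(3, Mul(Pow(Add(-270, Add(86, 129)), -1), -91))) = Mul(-1, Add(3, Mul(Pow(Add(-270, 215), -1), -91))) = Mul(-1, Add(3, Mul(Pow(-55, -1), -91))) = Mul(-1, Add(3, Mul(Rational(-1, 55), -91))) = Mul(-1, Add(3, Rational(91, 55))) = Mul(-1, Rational(256, 55)) = Rational(-256, 55)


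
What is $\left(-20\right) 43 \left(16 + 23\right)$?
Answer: $-33540$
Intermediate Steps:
$\left(-20\right) 43 \left(16 + 23\right) = \left(-860\right) 39 = -33540$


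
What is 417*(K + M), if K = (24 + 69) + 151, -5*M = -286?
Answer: 628002/5 ≈ 1.2560e+5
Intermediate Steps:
M = 286/5 (M = -⅕*(-286) = 286/5 ≈ 57.200)
K = 244 (K = 93 + 151 = 244)
417*(K + M) = 417*(244 + 286/5) = 417*(1506/5) = 628002/5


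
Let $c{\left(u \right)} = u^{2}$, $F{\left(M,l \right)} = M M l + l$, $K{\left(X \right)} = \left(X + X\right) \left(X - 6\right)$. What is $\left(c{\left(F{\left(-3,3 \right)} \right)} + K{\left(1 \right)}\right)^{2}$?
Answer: $792100$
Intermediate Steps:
$K{\left(X \right)} = 2 X \left(-6 + X\right)$
$F{\left(M,l \right)} = l + l M^{2}$ ($F{\left(M,l \right)} = M^{2} l + l = l M^{2} + l = l + l M^{2}$)
$\left(c{\left(F{\left(-3,3 \right)} \right)} + K{\left(1 \right)}\right)^{2} = \left(\left(3 \left(1 + \left(-3\right)^{2}\right)\right)^{2} + 2 \cdot 1 \left(-6 + 1\right)\right)^{2} = \left(\left(3 \left(1 + 9\right)\right)^{2} + 2 \cdot 1 \left(-5\right)\right)^{2} = \left(\left(3 \cdot 10\right)^{2} - 10\right)^{2} = \left(30^{2} - 10\right)^{2} = \left(900 - 10\right)^{2} = 890^{2} = 792100$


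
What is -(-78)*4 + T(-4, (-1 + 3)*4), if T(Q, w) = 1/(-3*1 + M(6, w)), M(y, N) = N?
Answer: 1561/5 ≈ 312.20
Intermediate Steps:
T(Q, w) = 1/(-3 + w) (T(Q, w) = 1/(-3*1 + w) = 1/(-3 + w))
-(-78)*4 + T(-4, (-1 + 3)*4) = -(-78)*4 + 1/(-3 + (-1 + 3)*4) = -13*(-24) + 1/(-3 + 2*4) = 312 + 1/(-3 + 8) = 312 + 1/5 = 312 + ⅕ = 1561/5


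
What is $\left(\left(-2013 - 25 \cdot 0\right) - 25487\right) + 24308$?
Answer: $-3192$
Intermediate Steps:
$\left(\left(-2013 - 25 \cdot 0\right) - 25487\right) + 24308 = \left(\left(-2013 - 0\right) - 25487\right) + 24308 = \left(\left(-2013 + 0\right) - 25487\right) + 24308 = \left(-2013 - 25487\right) + 24308 = -27500 + 24308 = -3192$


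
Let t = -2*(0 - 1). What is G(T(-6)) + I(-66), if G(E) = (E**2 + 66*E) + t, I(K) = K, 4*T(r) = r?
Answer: -643/4 ≈ -160.75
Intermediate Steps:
T(r) = r/4
t = 2 (t = -2*(-1) = 2)
G(E) = 2 + E**2 + 66*E (G(E) = (E**2 + 66*E) + 2 = 2 + E**2 + 66*E)
G(T(-6)) + I(-66) = (2 + ((1/4)*(-6))**2 + 66*((1/4)*(-6))) - 66 = (2 + (-3/2)**2 + 66*(-3/2)) - 66 = (2 + 9/4 - 99) - 66 = -379/4 - 66 = -643/4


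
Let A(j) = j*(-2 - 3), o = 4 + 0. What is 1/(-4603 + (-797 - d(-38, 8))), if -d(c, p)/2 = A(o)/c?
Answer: -19/102580 ≈ -0.00018522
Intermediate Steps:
o = 4
A(j) = -5*j (A(j) = j*(-5) = -5*j)
d(c, p) = 40/c (d(c, p) = -2*(-5*4)/c = -(-40)/c = 40/c)
1/(-4603 + (-797 - d(-38, 8))) = 1/(-4603 + (-797 - 40/(-38))) = 1/(-4603 + (-797 - 40*(-1)/38)) = 1/(-4603 + (-797 - 1*(-20/19))) = 1/(-4603 + (-797 + 20/19)) = 1/(-4603 - 15123/19) = 1/(-102580/19) = -19/102580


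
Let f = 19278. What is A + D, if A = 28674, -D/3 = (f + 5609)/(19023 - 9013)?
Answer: 286952079/10010 ≈ 28667.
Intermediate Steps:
D = -74661/10010 (D = -3*(19278 + 5609)/(19023 - 9013) = -74661/10010 ≈ -7.4586)
A + D = 28674 - 74661/10010 = 286952079/10010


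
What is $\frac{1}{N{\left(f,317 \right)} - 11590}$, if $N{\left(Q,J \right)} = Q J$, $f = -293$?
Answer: $- \frac{1}{104471} \approx -9.572 \cdot 10^{-6}$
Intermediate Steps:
$N{\left(Q,J \right)} = J Q$
$\frac{1}{N{\left(f,317 \right)} - 11590} = \frac{1}{317 \left(-293\right) - 11590} = \frac{1}{-92881 - 11590} = \frac{1}{-104471} = - \frac{1}{104471}$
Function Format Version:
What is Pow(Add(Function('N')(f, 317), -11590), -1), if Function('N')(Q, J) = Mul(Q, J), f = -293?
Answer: Rational(-1, 104471) ≈ -9.5720e-6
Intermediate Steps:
Function('N')(Q, J) = Mul(J, Q)
Pow(Add(Function('N')(f, 317), -11590), -1) = Pow(Add(Mul(317, -293), -11590), -1) = Pow(Add(-92881, -11590), -1) = Pow(-104471, -1) = Rational(-1, 104471)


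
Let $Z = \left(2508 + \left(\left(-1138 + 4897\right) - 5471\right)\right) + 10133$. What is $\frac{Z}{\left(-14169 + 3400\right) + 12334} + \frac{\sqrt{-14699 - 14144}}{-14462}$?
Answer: $\frac{10929}{1565} - \frac{i \sqrt{28843}}{14462} \approx 6.9834 - 0.011743 i$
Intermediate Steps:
$Z = 10929$ ($Z = \left(2508 + \left(3759 - 5471\right)\right) + 10133 = \left(2508 - 1712\right) + 10133 = 796 + 10133 = 10929$)
$\frac{Z}{\left(-14169 + 3400\right) + 12334} + \frac{\sqrt{-14699 - 14144}}{-14462} = \frac{10929}{\left(-14169 + 3400\right) + 12334} + \frac{\sqrt{-14699 - 14144}}{-14462} = \frac{10929}{-10769 + 12334} + \sqrt{-28843} \left(- \frac{1}{14462}\right) = \frac{10929}{1565} + i \sqrt{28843} \left(- \frac{1}{14462}\right) = 10929 \cdot \frac{1}{1565} - \frac{i \sqrt{28843}}{14462} = \frac{10929}{1565} - \frac{i \sqrt{28843}}{14462}$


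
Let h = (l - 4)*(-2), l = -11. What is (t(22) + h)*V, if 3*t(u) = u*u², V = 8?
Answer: 85904/3 ≈ 28635.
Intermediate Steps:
t(u) = u³/3 (t(u) = (u*u²)/3 = u³/3)
h = 30 (h = (-11 - 4)*(-2) = -15*(-2) = 30)
(t(22) + h)*V = ((⅓)*22³ + 30)*8 = ((⅓)*10648 + 30)*8 = (10648/3 + 30)*8 = (10738/3)*8 = 85904/3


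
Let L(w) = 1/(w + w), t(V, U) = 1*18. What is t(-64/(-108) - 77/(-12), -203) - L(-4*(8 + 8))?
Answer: 2305/128 ≈ 18.008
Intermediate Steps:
t(V, U) = 18
L(w) = 1/(2*w)
t(-64/(-108) - 77/(-12), -203) - L(-4*(8 + 8)) = 18 - 1/(2*((-4*(8 + 8)))) = 18 - 1/(2*((-4*16))) = 18 - 1/(2*(-64)) = 18 - (-1)/(2*64) = 18 - 1*(-1/128) = 18 + 1/128 = 2305/128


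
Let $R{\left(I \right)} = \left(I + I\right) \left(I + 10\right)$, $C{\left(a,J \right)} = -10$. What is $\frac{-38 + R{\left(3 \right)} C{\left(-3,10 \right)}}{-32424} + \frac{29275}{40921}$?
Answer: $\frac{491342989}{663411252} \approx 0.74063$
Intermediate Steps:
$R{\left(I \right)} = 2 I \left(10 + I\right)$
$\frac{-38 + R{\left(3 \right)} C{\left(-3,10 \right)}}{-32424} + \frac{29275}{40921} = \frac{-38 + 2 \cdot 3 \left(10 + 3\right) \left(-10\right)}{-32424} + \frac{29275}{40921} = \left(-38 + 2 \cdot 3 \cdot 13 \left(-10\right)\right) \left(- \frac{1}{32424}\right) + 29275 \cdot \frac{1}{40921} = \left(-38 + 78 \left(-10\right)\right) \left(- \frac{1}{32424}\right) + \frac{29275}{40921} = \left(-38 - 780\right) \left(- \frac{1}{32424}\right) + \frac{29275}{40921} = \left(-818\right) \left(- \frac{1}{32424}\right) + \frac{29275}{40921} = \frac{409}{16212} + \frac{29275}{40921} = \frac{491342989}{663411252}$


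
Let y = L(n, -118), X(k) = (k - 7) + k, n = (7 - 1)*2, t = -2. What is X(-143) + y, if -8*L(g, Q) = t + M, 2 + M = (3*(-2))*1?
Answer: -1167/4 ≈ -291.75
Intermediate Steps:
n = 12 (n = 6*2 = 12)
X(k) = -7 + 2*k (X(k) = (-7 + k) + k = -7 + 2*k)
M = -8 (M = -2 + (3*(-2))*1 = -2 - 6*1 = -2 - 6 = -8)
L(g, Q) = 5/4 (L(g, Q) = -(-2 - 8)/8 = -⅛*(-10) = 5/4)
y = 5/4 ≈ 1.2500
X(-143) + y = (-7 + 2*(-143)) + 5/4 = (-7 - 286) + 5/4 = -293 + 5/4 = -1167/4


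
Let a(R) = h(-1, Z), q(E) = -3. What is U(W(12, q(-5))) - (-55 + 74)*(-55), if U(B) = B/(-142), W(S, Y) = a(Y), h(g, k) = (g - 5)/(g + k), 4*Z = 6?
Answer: 74201/71 ≈ 1045.1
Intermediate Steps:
Z = 3/2 (Z = (¼)*6 = 3/2 ≈ 1.5000)
h(g, k) = (-5 + g)/(g + k)
a(R) = -12 (a(R) = (-5 - 1)/(-1 + 3/2) = -6/(½) = 2*(-6) = -12)
W(S, Y) = -12
U(B) = -B/142 (U(B) = B*(-1/142) = -B/142)
U(W(12, q(-5))) - (-55 + 74)*(-55) = -1/142*(-12) - (-55 + 74)*(-55) = 6/71 - 19*(-55) = 6/71 - 1*(-1045) = 6/71 + 1045 = 74201/71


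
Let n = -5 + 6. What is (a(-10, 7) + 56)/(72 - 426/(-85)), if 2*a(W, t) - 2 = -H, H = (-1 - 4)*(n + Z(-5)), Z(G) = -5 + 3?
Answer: 9265/13092 ≈ 0.70768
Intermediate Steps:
n = 1
Z(G) = -2
H = 5 (H = (-1 - 4)*(1 - 2) = -5*(-1) = 5)
a(W, t) = -3/2 (a(W, t) = 1 + (-1*5)/2 = 1 + (½)*(-5) = 1 - 5/2 = -3/2)
(a(-10, 7) + 56)/(72 - 426/(-85)) = (-3/2 + 56)/(72 - 426/(-85)) = 109/(2*(72 - 426*(-1/85))) = 109/(2*(72 + 426/85)) = 109/(2*(6546/85)) = (109/2)*(85/6546) = 9265/13092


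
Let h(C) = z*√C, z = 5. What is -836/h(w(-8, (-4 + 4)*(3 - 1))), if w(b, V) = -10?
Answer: 418*I*√10/25 ≈ 52.873*I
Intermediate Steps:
h(C) = 5*√C
-836/h(w(-8, (-4 + 4)*(3 - 1))) = -836*(-I*√10/50) = -(-418)*I*√10/25 = 418*I*√10/25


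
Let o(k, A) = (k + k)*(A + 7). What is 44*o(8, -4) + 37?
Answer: 2149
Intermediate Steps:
o(k, A) = 2*k*(7 + A) (o(k, A) = (2*k)*(7 + A) = 2*k*(7 + A))
44*o(8, -4) + 37 = 44*(2*8*(7 - 4)) + 37 = 44*(2*8*3) + 37 = 44*48 + 37 = 2112 + 37 = 2149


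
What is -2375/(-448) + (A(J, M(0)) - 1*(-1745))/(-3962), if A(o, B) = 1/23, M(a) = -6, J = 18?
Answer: 14174523/2916032 ≈ 4.8609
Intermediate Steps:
A(o, B) = 1/23
-2375/(-448) + (A(J, M(0)) - 1*(-1745))/(-3962) = -2375/(-448) + (1/23 - 1*(-1745))/(-3962) = -2375*(-1/448) + (1/23 + 1745)*(-1/3962) = 2375/448 + (40136/23)*(-1/3962) = 2375/448 - 20068/45563 = 14174523/2916032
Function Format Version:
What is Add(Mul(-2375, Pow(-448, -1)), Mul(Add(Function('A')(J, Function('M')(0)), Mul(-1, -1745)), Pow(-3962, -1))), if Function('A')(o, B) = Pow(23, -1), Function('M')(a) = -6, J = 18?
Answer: Rational(14174523, 2916032) ≈ 4.8609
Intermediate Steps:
Function('A')(o, B) = Rational(1, 23)
Add(Mul(-2375, Pow(-448, -1)), Mul(Add(Function('A')(J, Function('M')(0)), Mul(-1, -1745)), Pow(-3962, -1))) = Add(Mul(-2375, Pow(-448, -1)), Mul(Add(Rational(1, 23), Mul(-1, -1745)), Pow(-3962, -1))) = Add(Mul(-2375, Rational(-1, 448)), Mul(Add(Rational(1, 23), 1745), Rational(-1, 3962))) = Add(Rational(2375, 448), Mul(Rational(40136, 23), Rational(-1, 3962))) = Add(Rational(2375, 448), Rational(-20068, 45563)) = Rational(14174523, 2916032)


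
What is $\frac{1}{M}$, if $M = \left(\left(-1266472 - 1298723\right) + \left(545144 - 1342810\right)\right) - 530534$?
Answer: $- \frac{1}{3893395} \approx -2.5685 \cdot 10^{-7}$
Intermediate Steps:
$M = -3893395$ ($M = \left(-2565195 - 797666\right) - 530534 = -3362861 - 530534 = -3893395$)
$\frac{1}{M} = \frac{1}{-3893395} = - \frac{1}{3893395}$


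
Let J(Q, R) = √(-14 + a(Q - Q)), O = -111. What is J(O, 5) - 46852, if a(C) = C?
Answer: -46852 + I*√14 ≈ -46852.0 + 3.7417*I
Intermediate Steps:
J(Q, R) = I*√14 (J(Q, R) = √(-14 + (Q - Q)) = √(-14 + 0) = √(-14) = I*√14)
J(O, 5) - 46852 = I*√14 - 46852 = -46852 + I*√14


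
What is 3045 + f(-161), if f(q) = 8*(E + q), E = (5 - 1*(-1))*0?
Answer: 1757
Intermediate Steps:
E = 0 (E = (5 + 1)*0 = 6*0 = 0)
f(q) = 8*q (f(q) = 8*(0 + q) = 8*q)
3045 + f(-161) = 3045 + 8*(-161) = 3045 - 1288 = 1757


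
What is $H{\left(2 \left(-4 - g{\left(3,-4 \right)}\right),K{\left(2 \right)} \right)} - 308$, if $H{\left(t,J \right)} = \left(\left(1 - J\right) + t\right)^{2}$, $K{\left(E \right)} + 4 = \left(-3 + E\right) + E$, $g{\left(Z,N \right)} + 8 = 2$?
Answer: $-244$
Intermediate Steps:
$g{\left(Z,N \right)} = -6$ ($g{\left(Z,N \right)} = -8 + 2 = -6$)
$K{\left(E \right)} = -7 + 2 E$ ($K{\left(E \right)} = -4 + \left(\left(-3 + E\right) + E\right) = -4 + \left(-3 + 2 E\right) = -7 + 2 E$)
$H{\left(t,J \right)} = \left(1 + t - J\right)^{2}$
$H{\left(2 \left(-4 - g{\left(3,-4 \right)}\right),K{\left(2 \right)} \right)} - 308 = \left(1 + 2 \left(-4 - -6\right) - \left(-7 + 2 \cdot 2\right)\right)^{2} - 308 = \left(1 + 2 \left(-4 + 6\right) - \left(-7 + 4\right)\right)^{2} - 308 = \left(1 + 2 \cdot 2 - -3\right)^{2} - 308 = \left(1 + 4 + 3\right)^{2} - 308 = 8^{2} - 308 = 64 - 308 = -244$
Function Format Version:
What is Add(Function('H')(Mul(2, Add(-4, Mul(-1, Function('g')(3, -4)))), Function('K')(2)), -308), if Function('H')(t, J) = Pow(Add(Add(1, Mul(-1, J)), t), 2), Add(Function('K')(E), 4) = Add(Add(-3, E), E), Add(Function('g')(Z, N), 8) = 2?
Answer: -244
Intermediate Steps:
Function('g')(Z, N) = -6 (Function('g')(Z, N) = Add(-8, 2) = -6)
Function('K')(E) = Add(-7, Mul(2, E)) (Function('K')(E) = Add(-4, Add(Add(-3, E), E)) = Add(-4, Add(-3, Mul(2, E))) = Add(-7, Mul(2, E)))
Function('H')(t, J) = Pow(Add(1, t, Mul(-1, J)), 2)
Add(Function('H')(Mul(2, Add(-4, Mul(-1, Function('g')(3, -4)))), Function('K')(2)), -308) = Add(Pow(Add(1, Mul(2, Add(-4, Mul(-1, -6))), Mul(-1, Add(-7, Mul(2, 2)))), 2), -308) = Add(Pow(Add(1, Mul(2, Add(-4, 6)), Mul(-1, Add(-7, 4))), 2), -308) = Add(Pow(Add(1, Mul(2, 2), Mul(-1, -3)), 2), -308) = Add(Pow(Add(1, 4, 3), 2), -308) = Add(Pow(8, 2), -308) = Add(64, -308) = -244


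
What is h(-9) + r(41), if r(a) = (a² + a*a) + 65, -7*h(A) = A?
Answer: 23998/7 ≈ 3428.3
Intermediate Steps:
h(A) = -A/7
r(a) = 65 + 2*a² (r(a) = (a² + a²) + 65 = 2*a² + 65 = 65 + 2*a²)
h(-9) + r(41) = -⅐*(-9) + (65 + 2*41²) = 9/7 + (65 + 2*1681) = 9/7 + (65 + 3362) = 9/7 + 3427 = 23998/7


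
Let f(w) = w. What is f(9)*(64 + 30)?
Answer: 846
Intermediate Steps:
f(9)*(64 + 30) = 9*(64 + 30) = 9*94 = 846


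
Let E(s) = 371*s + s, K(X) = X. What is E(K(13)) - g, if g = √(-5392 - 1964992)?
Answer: 4836 - 4*I*√123149 ≈ 4836.0 - 1403.7*I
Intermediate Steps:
E(s) = 372*s
g = 4*I*√123149 (g = √(-1970384) = 4*I*√123149 ≈ 1403.7*I)
E(K(13)) - g = 372*13 - 4*I*√123149 = 4836 - 4*I*√123149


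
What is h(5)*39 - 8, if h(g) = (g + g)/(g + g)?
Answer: 31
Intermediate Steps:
h(g) = 1 (h(g) = (2*g)/((2*g)) = (2*g)*(1/(2*g)) = 1)
h(5)*39 - 8 = 1*39 - 8 = 39 - 8 = 31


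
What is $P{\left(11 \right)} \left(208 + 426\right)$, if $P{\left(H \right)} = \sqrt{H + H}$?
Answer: $634 \sqrt{22} \approx 2973.7$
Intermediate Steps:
$P{\left(H \right)} = \sqrt{2} \sqrt{H}$ ($P{\left(H \right)} = \sqrt{2 H} = \sqrt{2} \sqrt{H}$)
$P{\left(11 \right)} \left(208 + 426\right) = \sqrt{2} \sqrt{11} \left(208 + 426\right) = \sqrt{22} \cdot 634 = 634 \sqrt{22}$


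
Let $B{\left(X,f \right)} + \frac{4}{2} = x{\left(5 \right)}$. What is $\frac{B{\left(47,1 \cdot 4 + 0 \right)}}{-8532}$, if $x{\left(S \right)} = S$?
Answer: $- \frac{1}{2844} \approx -0.00035162$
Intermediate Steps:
$B{\left(X,f \right)} = 3$ ($B{\left(X,f \right)} = -2 + 5 = 3$)
$\frac{B{\left(47,1 \cdot 4 + 0 \right)}}{-8532} = \frac{3}{-8532} = 3 \left(- \frac{1}{8532}\right) = - \frac{1}{2844}$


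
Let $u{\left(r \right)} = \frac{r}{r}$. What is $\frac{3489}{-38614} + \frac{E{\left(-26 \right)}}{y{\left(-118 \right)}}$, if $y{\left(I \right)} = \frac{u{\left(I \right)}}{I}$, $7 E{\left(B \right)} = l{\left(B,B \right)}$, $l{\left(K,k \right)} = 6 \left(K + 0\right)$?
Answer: $\frac{710782089}{270298} \approx 2629.6$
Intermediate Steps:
$l{\left(K,k \right)} = 6 K$
$u{\left(r \right)} = 1$
$E{\left(B \right)} = \frac{6 B}{7}$
$y{\left(I \right)} = \frac{1}{I}$ ($y{\left(I \right)} = 1 \frac{1}{I} = \frac{1}{I}$)
$\frac{3489}{-38614} + \frac{E{\left(-26 \right)}}{y{\left(-118 \right)}} = \frac{3489}{-38614} + \frac{\frac{6}{7} \left(-26\right)}{\frac{1}{-118}} = 3489 \left(- \frac{1}{38614}\right) - \frac{156}{7 \left(- \frac{1}{118}\right)} = - \frac{3489}{38614} - - \frac{18408}{7} = - \frac{3489}{38614} + \frac{18408}{7} = \frac{710782089}{270298}$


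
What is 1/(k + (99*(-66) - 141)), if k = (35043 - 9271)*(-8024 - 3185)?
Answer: -1/288885023 ≈ -3.4616e-9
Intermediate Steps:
k = -288878348 (k = 25772*(-11209) = -288878348)
1/(k + (99*(-66) - 141)) = 1/(-288878348 + (99*(-66) - 141)) = 1/(-288878348 + (-6534 - 141)) = 1/(-288878348 - 6675) = 1/(-288885023) = -1/288885023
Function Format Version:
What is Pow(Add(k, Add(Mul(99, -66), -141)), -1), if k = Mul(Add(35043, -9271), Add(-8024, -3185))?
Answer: Rational(-1, 288885023) ≈ -3.4616e-9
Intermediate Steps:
k = -288878348 (k = Mul(25772, -11209) = -288878348)
Pow(Add(k, Add(Mul(99, -66), -141)), -1) = Pow(Add(-288878348, Add(Mul(99, -66), -141)), -1) = Pow(Add(-288878348, Add(-6534, -141)), -1) = Pow(Add(-288878348, -6675), -1) = Pow(-288885023, -1) = Rational(-1, 288885023)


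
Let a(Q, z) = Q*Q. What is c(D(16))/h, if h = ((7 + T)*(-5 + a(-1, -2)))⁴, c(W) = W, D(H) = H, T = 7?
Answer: 1/614656 ≈ 1.6269e-6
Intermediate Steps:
a(Q, z) = Q²
h = 9834496 (h = ((7 + 7)*(-5 + (-1)²))⁴ = (14*(-5 + 1))⁴ = (14*(-4))⁴ = (-56)⁴ = 9834496)
c(D(16))/h = 16/9834496 = 16*(1/9834496) = 1/614656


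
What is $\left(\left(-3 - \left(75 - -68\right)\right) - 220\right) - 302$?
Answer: $-668$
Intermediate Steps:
$\left(\left(-3 - \left(75 - -68\right)\right) - 220\right) - 302 = \left(\left(-3 - \left(75 + 68\right)\right) - 220\right) - 302 = \left(\left(-3 - 143\right) - 220\right) - 302 = \left(-146 - 220\right) - 302 = -366 - 302 = -668$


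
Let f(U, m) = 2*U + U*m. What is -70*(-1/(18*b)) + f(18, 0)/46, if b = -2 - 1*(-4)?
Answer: 1129/414 ≈ 2.7271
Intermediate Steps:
b = 2 (b = -2 + 4 = 2)
-70*(-1/(18*b)) + f(18, 0)/46 = -70/((2*3)*(-6)) + (18*(2 + 0))/46 = -70/(6*(-6)) + (18*2)*(1/46) = -70/(-36) + 36*(1/46) = -70*(-1/36) + 18/23 = 35/18 + 18/23 = 1129/414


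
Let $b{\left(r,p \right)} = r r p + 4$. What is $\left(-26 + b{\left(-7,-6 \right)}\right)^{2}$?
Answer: $99856$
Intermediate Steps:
$b{\left(r,p \right)} = 4 + p r^{2}$ ($b{\left(r,p \right)} = r^{2} p + 4 = p r^{2} + 4 = 4 + p r^{2}$)
$\left(-26 + b{\left(-7,-6 \right)}\right)^{2} = \left(-26 + \left(4 - 6 \left(-7\right)^{2}\right)\right)^{2} = \left(-26 + \left(4 - 294\right)\right)^{2} = \left(-26 - 290\right)^{2} = \left(-316\right)^{2} = 99856$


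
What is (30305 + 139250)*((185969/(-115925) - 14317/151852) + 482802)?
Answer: 288207813287901956557/3520688620 ≈ 8.1861e+10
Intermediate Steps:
(30305 + 139250)*((185969/(-115925) - 14317/151852) + 482802) = 169555*((185969*(-1/115925) - 14317*1/151852) + 482802) = 169555*((-185969/115925 - 14317/151852) + 482802) = 169555*(-29899462813/17603443100 + 482802) = 169555*(8498947636103387/17603443100) = 288207813287901956557/3520688620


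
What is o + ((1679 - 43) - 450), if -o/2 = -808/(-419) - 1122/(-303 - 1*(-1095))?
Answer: 2979031/2514 ≈ 1185.0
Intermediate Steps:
o = -2573/2514 (o = -2*(-808/(-419) - 1122/(-303 - 1*(-1095))) = -2*(-808*(-1/419) - 1122/(-303 + 1095)) = -2*(808/419 - 1122/792) = -2*(808/419 - 1122*1/792) = -2*(808/419 - 17/12) = -2*2573/5028 = -2573/2514 ≈ -1.0235)
o + ((1679 - 43) - 450) = -2573/2514 + ((1679 - 43) - 450) = -2573/2514 + (1636 - 450) = -2573/2514 + 1186 = 2979031/2514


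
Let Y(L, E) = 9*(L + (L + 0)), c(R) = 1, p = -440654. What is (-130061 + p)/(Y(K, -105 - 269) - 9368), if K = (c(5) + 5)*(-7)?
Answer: 570715/10124 ≈ 56.372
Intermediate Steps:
K = -42 (K = (1 + 5)*(-7) = 6*(-7) = -42)
Y(L, E) = 18*L (Y(L, E) = 9*(L + L) = 9*(2*L) = 18*L)
(-130061 + p)/(Y(K, -105 - 269) - 9368) = (-130061 - 440654)/(18*(-42) - 9368) = -570715/(-756 - 9368) = -570715/(-10124) = -570715*(-1/10124) = 570715/10124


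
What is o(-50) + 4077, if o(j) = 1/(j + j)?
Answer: 407699/100 ≈ 4077.0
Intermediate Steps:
o(j) = 1/(2*j)
o(-50) + 4077 = (1/2)/(-50) + 4077 = (1/2)*(-1/50) + 4077 = -1/100 + 4077 = 407699/100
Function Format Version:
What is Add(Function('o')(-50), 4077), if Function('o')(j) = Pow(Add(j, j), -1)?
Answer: Rational(407699, 100) ≈ 4077.0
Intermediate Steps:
Function('o')(j) = Mul(Rational(1, 2), Pow(j, -1)) (Function('o')(j) = Pow(Mul(2, j), -1) = Mul(Rational(1, 2), Pow(j, -1)))
Add(Function('o')(-50), 4077) = Add(Mul(Rational(1, 2), Pow(-50, -1)), 4077) = Add(Mul(Rational(1, 2), Rational(-1, 50)), 4077) = Add(Rational(-1, 100), 4077) = Rational(407699, 100)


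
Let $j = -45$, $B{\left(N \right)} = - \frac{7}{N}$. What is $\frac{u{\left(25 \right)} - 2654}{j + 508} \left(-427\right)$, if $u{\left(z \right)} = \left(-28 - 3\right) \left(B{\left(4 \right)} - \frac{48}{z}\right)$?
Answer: $\frac{108467821}{46300} \approx 2342.7$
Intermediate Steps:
$u{\left(z \right)} = \frac{217}{4} + \frac{1488}{z}$ ($u{\left(z \right)} = \left(-28 - 3\right) \left(- \frac{7}{4} - \frac{48}{z}\right) = - 31 \left(\left(-7\right) \frac{1}{4} - \frac{48}{z}\right) = - 31 \left(- \frac{7}{4} - \frac{48}{z}\right) = \frac{217}{4} + \frac{1488}{z}$)
$\frac{u{\left(25 \right)} - 2654}{j + 508} \left(-427\right) = \frac{\left(\frac{217}{4} + \frac{1488}{25}\right) - 2654}{-45 + 508} \left(-427\right) = \frac{\left(\frac{217}{4} + 1488 \cdot \frac{1}{25}\right) - 2654}{463} \left(-427\right) = \left(\left(\frac{217}{4} + \frac{1488}{25}\right) - 2654\right) \frac{1}{463} \left(-427\right) = \left(\frac{11377}{100} - 2654\right) \frac{1}{463} \left(-427\right) = \left(- \frac{254023}{100}\right) \frac{1}{463} \left(-427\right) = \left(- \frac{254023}{46300}\right) \left(-427\right) = \frac{108467821}{46300}$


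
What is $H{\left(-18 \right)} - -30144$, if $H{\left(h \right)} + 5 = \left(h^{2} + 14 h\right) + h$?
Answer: $30193$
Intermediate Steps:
$H{\left(h \right)} = -5 + h^{2} + 15 h$ ($H{\left(h \right)} = -5 + \left(\left(h^{2} + 14 h\right) + h\right) = -5 + \left(h^{2} + 15 h\right) = -5 + h^{2} + 15 h$)
$H{\left(-18 \right)} - -30144 = \left(-5 + \left(-18\right)^{2} + 15 \left(-18\right)\right) - -30144 = \left(-5 + 324 - 270\right) + 30144 = 49 + 30144 = 30193$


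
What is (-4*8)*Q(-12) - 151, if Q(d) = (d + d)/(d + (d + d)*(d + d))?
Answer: -7033/47 ≈ -149.64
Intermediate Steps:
Q(d) = 2*d/(d + 4*d²) (Q(d) = (2*d)/(d + (2*d)*(2*d)) = (2*d)/(d + 4*d²) = 2*d/(d + 4*d²))
(-4*8)*Q(-12) - 151 = (-4*8)*(2/(1 + 4*(-12))) - 151 = -64/(1 - 48) - 151 = -64/(-47) - 151 = -64*(-1)/47 - 151 = -32*(-2/47) - 151 = 64/47 - 151 = -7033/47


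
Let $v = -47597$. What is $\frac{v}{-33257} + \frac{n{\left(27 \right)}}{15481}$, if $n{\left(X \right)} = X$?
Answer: $\frac{737747096}{514851617} \approx 1.4329$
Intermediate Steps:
$\frac{v}{-33257} + \frac{n{\left(27 \right)}}{15481} = - \frac{47597}{-33257} + \frac{27}{15481} = \left(-47597\right) \left(- \frac{1}{33257}\right) + 27 \cdot \frac{1}{15481} = \frac{47597}{33257} + \frac{27}{15481} = \frac{737747096}{514851617}$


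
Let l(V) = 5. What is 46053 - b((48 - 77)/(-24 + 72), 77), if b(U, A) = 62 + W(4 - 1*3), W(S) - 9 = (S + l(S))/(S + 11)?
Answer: 91963/2 ≈ 45982.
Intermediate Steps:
W(S) = 9 + (5 + S)/(11 + S) (W(S) = 9 + (S + 5)/(S + 11) = 9 + (5 + S)/(11 + S))
b(U, A) = 143/2 (b(U, A) = 62 + 2*(52 + 5*(4 - 1*3))/(11 + (4 - 1*3)) = 62 + 2*(52 + 5*(4 - 3))/(11 + (4 - 3)) = 62 + 2*(52 + 5*1)/(11 + 1) = 62 + 2*(52 + 5)/12 = 62 + 2*(1/12)*57 = 62 + 19/2 = 143/2)
46053 - b((48 - 77)/(-24 + 72), 77) = 46053 - 1*143/2 = 46053 - 143/2 = 91963/2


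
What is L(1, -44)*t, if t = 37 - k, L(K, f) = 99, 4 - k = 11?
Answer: 4356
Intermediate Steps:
k = -7 (k = 4 - 1*11 = 4 - 11 = -7)
t = 44 (t = 37 - 1*(-7) = 37 + 7 = 44)
L(1, -44)*t = 99*44 = 4356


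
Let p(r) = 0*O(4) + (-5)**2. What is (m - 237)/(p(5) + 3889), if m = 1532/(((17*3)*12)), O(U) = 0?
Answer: -17939/299421 ≈ -0.059912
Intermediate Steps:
m = 383/153 (m = 1532/((51*12)) = 1532/612 = 1532*(1/612) = 383/153 ≈ 2.5033)
p(r) = 25 (p(r) = 0*0 + (-5)**2 = 0 + 25 = 25)
(m - 237)/(p(5) + 3889) = (383/153 - 237)/(25 + 3889) = -35878/153/3914 = -35878/153*1/3914 = -17939/299421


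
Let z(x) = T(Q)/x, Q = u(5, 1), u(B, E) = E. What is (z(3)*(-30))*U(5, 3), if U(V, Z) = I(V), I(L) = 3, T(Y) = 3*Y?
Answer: -90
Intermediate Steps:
Q = 1
U(V, Z) = 3
z(x) = 3/x (z(x) = (3*1)/x = 3/x)
(z(3)*(-30))*U(5, 3) = ((3/3)*(-30))*3 = ((3*(⅓))*(-30))*3 = (1*(-30))*3 = -30*3 = -90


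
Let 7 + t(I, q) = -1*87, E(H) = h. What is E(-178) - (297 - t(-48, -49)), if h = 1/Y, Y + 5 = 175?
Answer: -66469/170 ≈ -390.99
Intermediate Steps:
Y = 170 (Y = -5 + 175 = 170)
h = 1/170 ≈ 0.0058824
E(H) = 1/170
t(I, q) = -94 (t(I, q) = -7 - 1*87 = -7 - 87 = -94)
E(-178) - (297 - t(-48, -49)) = 1/170 - (297 - 1*(-94)) = 1/170 - (297 + 94) = 1/170 - 1*391 = 1/170 - 391 = -66469/170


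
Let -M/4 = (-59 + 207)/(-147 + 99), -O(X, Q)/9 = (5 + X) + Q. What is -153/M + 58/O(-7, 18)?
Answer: -34121/2664 ≈ -12.808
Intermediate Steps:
O(X, Q) = -45 - 9*Q - 9*X (O(X, Q) = -9*((5 + X) + Q) = -9*(5 + Q + X) = -45 - 9*Q - 9*X)
M = 37/3 (M = -4*(-59 + 207)/(-147 + 99) = -592/(-48) = -592*(-1)/48 = -4*(-37/12) = 37/3 ≈ 12.333)
-153/M + 58/O(-7, 18) = -153/37/3 + 58/(-45 - 9*18 - 9*(-7)) = -153*3/37 + 58/(-45 - 162 + 63) = -459/37 + 58/(-144) = -459/37 + 58*(-1/144) = -459/37 - 29/72 = -34121/2664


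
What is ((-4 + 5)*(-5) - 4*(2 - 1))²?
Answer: 81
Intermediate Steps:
((-4 + 5)*(-5) - 4*(2 - 1))² = (1*(-5) - 4*1)² = (-5 - 4)² = (-9)² = 81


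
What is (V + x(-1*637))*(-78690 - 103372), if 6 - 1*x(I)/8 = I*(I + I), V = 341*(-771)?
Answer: 1229859214354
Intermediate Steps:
V = -262911
x(I) = 48 - 16*I**2 (x(I) = 48 - 8*I*(I + I) = 48 - 8*I*2*I = 48 - 16*I**2)
(V + x(-1*637))*(-78690 - 103372) = (-262911 + (48 - 16*(-1*637)**2))*(-78690 - 103372) = (-262911 + (48 - 16*(-637)**2))*(-182062) = (-262911 + (48 - 16*405769))*(-182062) = (-262911 + (48 - 6492304))*(-182062) = (-262911 - 6492256)*(-182062) = -6755167*(-182062) = 1229859214354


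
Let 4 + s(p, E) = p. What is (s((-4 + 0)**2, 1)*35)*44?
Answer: 18480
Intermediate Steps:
s(p, E) = -4 + p
(s((-4 + 0)**2, 1)*35)*44 = ((-4 + (-4 + 0)**2)*35)*44 = ((-4 + (-4)**2)*35)*44 = ((-4 + 16)*35)*44 = (12*35)*44 = 420*44 = 18480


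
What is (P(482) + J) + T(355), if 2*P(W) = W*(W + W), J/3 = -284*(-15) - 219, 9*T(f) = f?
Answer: 2200378/9 ≈ 2.4449e+5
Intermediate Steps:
T(f) = f/9
J = 12123 (J = 3*(-284*(-15) - 219) = 3*(4260 - 219) = 3*4041 = 12123)
P(W) = W**2 (P(W) = (W*(W + W))/2 = (W*(2*W))/2 = (2*W**2)/2 = W**2)
(P(482) + J) + T(355) = (482**2 + 12123) + (1/9)*355 = (232324 + 12123) + 355/9 = 244447 + 355/9 = 2200378/9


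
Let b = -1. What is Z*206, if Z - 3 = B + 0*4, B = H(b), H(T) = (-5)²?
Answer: 5768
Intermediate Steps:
H(T) = 25
B = 25
Z = 28 (Z = 3 + (25 + 0*4) = 3 + (25 + 0) = 3 + 25 = 28)
Z*206 = 28*206 = 5768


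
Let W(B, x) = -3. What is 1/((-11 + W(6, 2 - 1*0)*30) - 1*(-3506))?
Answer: 1/3405 ≈ 0.00029369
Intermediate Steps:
1/((-11 + W(6, 2 - 1*0)*30) - 1*(-3506)) = 1/((-11 - 3*30) - 1*(-3506)) = 1/((-11 - 90) + 3506) = 1/(-101 + 3506) = 1/3405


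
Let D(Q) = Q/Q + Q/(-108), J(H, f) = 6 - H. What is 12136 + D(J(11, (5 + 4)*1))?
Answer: 1310801/108 ≈ 12137.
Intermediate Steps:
D(Q) = 1 - Q/108 (D(Q) = 1 + Q*(-1/108) = 1 - Q/108)
12136 + D(J(11, (5 + 4)*1)) = 12136 + (1 - (6 - 1*11)/108) = 12136 + (1 - (6 - 11)/108) = 12136 + (1 - 1/108*(-5)) = 12136 + (1 + 5/108) = 12136 + 113/108 = 1310801/108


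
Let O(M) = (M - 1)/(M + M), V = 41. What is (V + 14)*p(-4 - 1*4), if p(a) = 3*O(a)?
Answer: 1485/16 ≈ 92.813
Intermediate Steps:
O(M) = (-1 + M)/(2*M) (O(M) = (-1 + M)/((2*M)) = (-1 + M)*(1/(2*M)) = (-1 + M)/(2*M))
p(a) = 3*(-1 + a)/(2*a) (p(a) = 3*((-1 + a)/(2*a)) = 3*(-1 + a)/(2*a))
(V + 14)*p(-4 - 1*4) = (41 + 14)*(3*(-1 + (-4 - 1*4))/(2*(-4 - 1*4))) = 55*(3*(-1 + (-4 - 4))/(2*(-4 - 4))) = 55*((3/2)*(-1 - 8)/(-8)) = 55*((3/2)*(-1/8)*(-9)) = 55*(27/16) = 1485/16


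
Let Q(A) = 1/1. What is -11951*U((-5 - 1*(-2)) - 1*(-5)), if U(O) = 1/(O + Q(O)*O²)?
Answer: -11951/6 ≈ -1991.8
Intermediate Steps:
Q(A) = 1
U(O) = 1/(O + O²) (U(O) = 1/(O + 1*O²) = 1/(O + O²))
-11951*U((-5 - 1*(-2)) - 1*(-5)) = -11951/(((-5 - 1*(-2)) - 1*(-5))*(1 + ((-5 - 1*(-2)) - 1*(-5)))) = -11951/(((-5 + 2) + 5)*(1 + ((-5 + 2) + 5))) = -11951/((-3 + 5)*(1 + (-3 + 5))) = -11951/(2*(1 + 2)) = -11951/(2*3) = -11951*⅙ = -11951/6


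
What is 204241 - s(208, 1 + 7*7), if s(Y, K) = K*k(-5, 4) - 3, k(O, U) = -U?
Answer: 204444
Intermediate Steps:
s(Y, K) = -3 - 4*K (s(Y, K) = K*(-1*4) - 3 = K*(-4) - 3 = -4*K - 3 = -3 - 4*K)
204241 - s(208, 1 + 7*7) = 204241 - (-3 - 4*(1 + 7*7)) = 204241 - (-3 - 4*(1 + 49)) = 204241 - (-3 - 4*50) = 204241 - (-3 - 200) = 204241 - 1*(-203) = 204241 + 203 = 204444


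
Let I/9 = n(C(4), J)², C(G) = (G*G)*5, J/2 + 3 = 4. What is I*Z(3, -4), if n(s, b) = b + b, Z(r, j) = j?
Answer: -576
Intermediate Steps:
J = 2 (J = -6 + 2*4 = -6 + 8 = 2)
C(G) = 5*G² (C(G) = G²*5 = 5*G²)
n(s, b) = 2*b
I = 144 (I = 9*(2*2)² = 9*4² = 9*16 = 144)
I*Z(3, -4) = 144*(-4) = -576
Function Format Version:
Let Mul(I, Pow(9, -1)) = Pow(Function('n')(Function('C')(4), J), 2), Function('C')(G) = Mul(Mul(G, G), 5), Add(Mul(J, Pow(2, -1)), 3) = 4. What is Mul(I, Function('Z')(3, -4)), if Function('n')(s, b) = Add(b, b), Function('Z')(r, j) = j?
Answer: -576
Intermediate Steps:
J = 2 (J = Add(-6, Mul(2, 4)) = Add(-6, 8) = 2)
Function('C')(G) = Mul(5, Pow(G, 2)) (Function('C')(G) = Mul(Pow(G, 2), 5) = Mul(5, Pow(G, 2)))
Function('n')(s, b) = Mul(2, b)
I = 144 (I = Mul(9, Pow(Mul(2, 2), 2)) = Mul(9, Pow(4, 2)) = Mul(9, 16) = 144)
Mul(I, Function('Z')(3, -4)) = Mul(144, -4) = -576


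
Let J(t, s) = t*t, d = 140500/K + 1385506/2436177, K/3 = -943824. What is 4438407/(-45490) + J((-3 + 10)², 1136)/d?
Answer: 61459454538122323953/13573983153111890 ≈ 4527.7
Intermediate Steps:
K = -2831472 (K = 3*(-943824) = -2831472)
d = 298394881361/574830580212 (d = 140500/(-2831472) + 1385506/2436177 = 140500*(-1/2831472) + 1385506*(1/2436177) = -35125/707868 + 1385506/2436177 = 298394881361/574830580212 ≈ 0.51910)
J(t, s) = t²
4438407/(-45490) + J((-3 + 10)², 1136)/d = 4438407/(-45490) + ((-3 + 10)²)²/(298394881361/574830580212) = 4438407*(-1/45490) + (7²)²*(574830580212/298394881361) = -4438407/45490 + 49²*(574830580212/298394881361) = -4438407/45490 + 2401*(574830580212/298394881361) = -4438407/45490 + 1380168223089012/298394881361 = 61459454538122323953/13573983153111890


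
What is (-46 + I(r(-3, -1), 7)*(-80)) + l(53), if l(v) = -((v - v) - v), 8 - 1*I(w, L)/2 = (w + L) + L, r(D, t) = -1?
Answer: 807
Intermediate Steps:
I(w, L) = 16 - 4*L - 2*w (I(w, L) = 16 - 2*((w + L) + L) = 16 - 2*((L + w) + L) = 16 - 2*(w + 2*L) = 16 + (-4*L - 2*w) = 16 - 4*L - 2*w)
l(v) = v (l(v) = -(0 - v) = -(-1)*v = v)
(-46 + I(r(-3, -1), 7)*(-80)) + l(53) = (-46 + (16 - 4*7 - 2*(-1))*(-80)) + 53 = (-46 + (16 - 28 + 2)*(-80)) + 53 = (-46 - 10*(-80)) + 53 = (-46 + 800) + 53 = 754 + 53 = 807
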